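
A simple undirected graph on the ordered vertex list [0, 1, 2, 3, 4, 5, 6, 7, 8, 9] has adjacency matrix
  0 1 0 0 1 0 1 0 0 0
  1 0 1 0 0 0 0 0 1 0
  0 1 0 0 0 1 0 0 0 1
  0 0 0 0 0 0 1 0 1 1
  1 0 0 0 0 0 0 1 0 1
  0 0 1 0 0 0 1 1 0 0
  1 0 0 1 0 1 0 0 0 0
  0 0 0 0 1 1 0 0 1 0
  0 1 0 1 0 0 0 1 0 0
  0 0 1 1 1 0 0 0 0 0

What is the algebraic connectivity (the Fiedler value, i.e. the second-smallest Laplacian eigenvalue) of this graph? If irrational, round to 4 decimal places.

2

Reading degrees in the order [0, 1, 2, 3, 4, 5, 6, 7, 8, 9] gives [3, 3, 3, 3, 3, 3, 3, 3, 3, 3]; set D = diag(3, 3, 3, 3, 3, 3, 3, 3, 3, 3) and form L = D - A. The smallest Laplacian eigenvalue is always 0. The next one, lambda_2 = 2, measures how hard the graph is to disconnect: larger values mean better connectivity. By the matrix-tree theorem the graph has (1/10) * product of the nonzero eigenvalues = 2000 spanning trees. There is one zero in the spectrum, matching the 1 component.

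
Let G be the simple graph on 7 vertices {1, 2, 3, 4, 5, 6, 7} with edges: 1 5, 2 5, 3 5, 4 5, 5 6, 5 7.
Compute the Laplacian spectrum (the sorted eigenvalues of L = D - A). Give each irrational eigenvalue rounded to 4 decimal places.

[0, 1, 1, 1, 1, 1, 7]

Reading degrees in the order [1, 2, 3, 4, 5, 6, 7] gives [1, 1, 1, 1, 6, 1, 1]; set D = diag(1, 1, 1, 1, 6, 1, 1) and form L = D - A. Since every row of L sums to 0, the all-ones vector is in the kernel and 0 is an eigenvalue. The largest eigenvalue, 7, is at most the vertex count 7. There is one zero in the spectrum, matching the 1 component.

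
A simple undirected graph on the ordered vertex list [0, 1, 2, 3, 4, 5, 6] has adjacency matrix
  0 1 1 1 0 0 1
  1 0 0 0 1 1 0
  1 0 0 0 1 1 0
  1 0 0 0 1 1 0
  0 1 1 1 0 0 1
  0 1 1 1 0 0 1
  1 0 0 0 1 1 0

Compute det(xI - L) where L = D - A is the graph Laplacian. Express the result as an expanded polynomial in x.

Reading degrees in the order [0, 1, 2, 3, 4, 5, 6] gives [4, 3, 3, 3, 4, 4, 3]; set D = diag(4, 3, 3, 3, 4, 4, 3) and form L = D - A. Computing det(xI - L) by cofactor expansion (or equivalently via sum-over-permutations) gives x^7 - 24x^6 + 234x^5 - 1192x^4 + 3357x^3 - 4968x^2 + 3024x. The constant term is 0 because L is singular (the all-ones vector lies in its kernel). By the matrix-tree theorem the graph has (1/7) * product of the nonzero eigenvalues = 432 spanning trees. The largest eigenvalue, 7, is at most the vertex count 7.

x^7 - 24x^6 + 234x^5 - 1192x^4 + 3357x^3 - 4968x^2 + 3024x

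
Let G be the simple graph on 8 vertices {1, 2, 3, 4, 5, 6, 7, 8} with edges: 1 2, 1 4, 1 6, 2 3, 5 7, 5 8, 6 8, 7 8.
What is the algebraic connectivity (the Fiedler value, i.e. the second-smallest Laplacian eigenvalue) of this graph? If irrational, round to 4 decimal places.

With the vertex order [1, 2, 3, 4, 5, 6, 7, 8], the degrees are [3, 2, 1, 1, 2, 2, 2, 3], giving D = diag(3, 2, 1, 1, 2, 2, 2, 3) and L = D - A. The smallest Laplacian eigenvalue is always 0. The next one, lambda_2 = 0.2137, measures how hard the graph is to disconnect: larger values mean better connectivity. The largest eigenvalue, 4.4763, is at most the vertex count 8.

0.2137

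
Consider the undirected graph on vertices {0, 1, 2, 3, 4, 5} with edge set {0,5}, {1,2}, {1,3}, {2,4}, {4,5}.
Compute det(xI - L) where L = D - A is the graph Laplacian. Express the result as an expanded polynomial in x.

x^6 - 10x^5 + 36x^4 - 56x^3 + 35x^2 - 6x

Reading degrees in the order [0, 1, 2, 3, 4, 5] gives [1, 2, 2, 1, 2, 2]; set D = diag(1, 2, 2, 1, 2, 2) and form L = D - A. L has integer entries, so p(x) = det(xI - L) has integer coefficients. Expanding the determinant yields x^6 - 10x^5 + 36x^4 - 56x^3 + 35x^2 - 6x. The constant term is 0 because L is singular (the all-ones vector lies in its kernel). The eigenvalues sum to 10, which equals trace(L) = 2|E|.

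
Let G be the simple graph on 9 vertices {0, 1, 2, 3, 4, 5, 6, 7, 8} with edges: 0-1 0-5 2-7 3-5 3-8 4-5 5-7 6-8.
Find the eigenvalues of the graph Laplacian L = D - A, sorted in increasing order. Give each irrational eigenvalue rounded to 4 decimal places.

[0, 0.2398, 0.3820, 0.7199, 1.4240, 2.2032, 2.6180, 3.1692, 5.2439]

Reading degrees in the order [0, 1, 2, 3, 4, 5, 6, 7, 8] gives [2, 1, 1, 2, 1, 4, 1, 2, 2]; set D = diag(2, 1, 1, 2, 1, 4, 1, 2, 2) and form L = D - A. Since every row of L sums to 0, the all-ones vector is in the kernel and 0 is an eigenvalue. The single zero eigenvalue shows the graph is connected. The largest eigenvalue, 5.2439, is at most the vertex count 9. There is one zero in the spectrum, matching the 1 component.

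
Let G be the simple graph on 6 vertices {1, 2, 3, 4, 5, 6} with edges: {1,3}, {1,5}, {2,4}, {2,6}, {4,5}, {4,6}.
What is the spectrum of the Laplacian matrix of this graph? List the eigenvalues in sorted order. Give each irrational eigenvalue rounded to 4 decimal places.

[0, 0.3249, 1.4608, 3, 3, 4.2143]

Reading degrees in the order [1, 2, 3, 4, 5, 6] gives [2, 2, 1, 3, 2, 2]; set D = diag(2, 2, 1, 3, 2, 2) and form L = D - A. L is symmetric positive semidefinite, so every eigenvalue is real and nonnegative. By the matrix-tree theorem the graph has (1/6) * product of the nonzero eigenvalues = 3 spanning trees.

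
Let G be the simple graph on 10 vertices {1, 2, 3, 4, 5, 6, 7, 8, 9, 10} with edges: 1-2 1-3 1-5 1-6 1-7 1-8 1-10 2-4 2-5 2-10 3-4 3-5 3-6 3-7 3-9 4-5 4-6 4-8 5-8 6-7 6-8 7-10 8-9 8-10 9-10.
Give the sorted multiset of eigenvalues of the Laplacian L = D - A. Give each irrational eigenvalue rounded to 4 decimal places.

With the vertex order [1, 2, 3, 4, 5, 6, 7, 8, 9, 10], the degrees are [7, 4, 6, 5, 5, 5, 4, 6, 3, 5], giving D = diag(7, 4, 6, 5, 5, 5, 4, 6, 3, 5) and L = D - A. Diagonalising L (or applying a numerical eigensolver to the 10x10 matrix) gives the spectrum above. The single zero eigenvalue shows the graph is connected. By the matrix-tree theorem the graph has (1/10) * product of the nonzero eigenvalues = 269902 spanning trees. There is one zero in the spectrum, matching the 1 component.

[0, 2.6577, 3.1647, 3.8175, 5.2519, 5.4793, 6.2149, 6.9661, 7.8200, 8.6276]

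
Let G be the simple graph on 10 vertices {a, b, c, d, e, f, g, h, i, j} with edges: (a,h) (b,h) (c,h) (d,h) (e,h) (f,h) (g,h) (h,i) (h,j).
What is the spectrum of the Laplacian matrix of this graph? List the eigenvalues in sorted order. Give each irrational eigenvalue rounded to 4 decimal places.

[0, 1, 1, 1, 1, 1, 1, 1, 1, 10]

With the vertex order [a, b, c, d, e, f, g, h, i, j], the degrees are [1, 1, 1, 1, 1, 1, 1, 9, 1, 1], giving D = diag(1, 1, 1, 1, 1, 1, 1, 9, 1, 1) and L = D - A. L is symmetric positive semidefinite, so every eigenvalue is real and nonnegative. The single zero eigenvalue shows the graph is connected. The eigenvalues sum to 18, which equals trace(L) = 2|E|.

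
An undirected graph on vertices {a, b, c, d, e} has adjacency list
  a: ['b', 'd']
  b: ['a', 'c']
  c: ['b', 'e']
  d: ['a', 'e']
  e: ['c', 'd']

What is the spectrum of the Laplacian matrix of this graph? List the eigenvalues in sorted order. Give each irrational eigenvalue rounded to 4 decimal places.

[0, 1.3820, 1.3820, 3.6180, 3.6180]

With the vertex order [a, b, c, d, e], the degrees are [2, 2, 2, 2, 2], giving D = diag(2, 2, 2, 2, 2) and L = D - A. L is symmetric positive semidefinite, so every eigenvalue is real and nonnegative. The single zero eigenvalue shows the graph is connected. By the matrix-tree theorem the graph has (1/5) * product of the nonzero eigenvalues = 5 spanning trees.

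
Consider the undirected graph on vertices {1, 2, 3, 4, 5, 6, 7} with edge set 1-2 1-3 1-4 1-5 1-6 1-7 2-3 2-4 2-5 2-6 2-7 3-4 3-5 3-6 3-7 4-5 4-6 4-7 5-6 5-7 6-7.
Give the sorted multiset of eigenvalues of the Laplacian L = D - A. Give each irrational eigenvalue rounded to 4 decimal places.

[0, 7, 7, 7, 7, 7, 7]

With the vertex order [1, 2, 3, 4, 5, 6, 7], the degrees are [6, 6, 6, 6, 6, 6, 6], giving D = diag(6, 6, 6, 6, 6, 6, 6) and L = D - A. Since every row of L sums to 0, the all-ones vector is in the kernel and 0 is an eigenvalue. The single zero eigenvalue shows the graph is connected. The largest eigenvalue, 7, is at most the vertex count 7.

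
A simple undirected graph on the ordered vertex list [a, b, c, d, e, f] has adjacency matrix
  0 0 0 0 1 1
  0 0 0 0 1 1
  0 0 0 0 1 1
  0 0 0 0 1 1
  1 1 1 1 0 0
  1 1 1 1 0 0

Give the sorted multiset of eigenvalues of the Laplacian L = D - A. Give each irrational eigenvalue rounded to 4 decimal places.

[0, 2, 2, 2, 4, 6]

Each diagonal entry of L is the vertex degree and each off-diagonal entry is -1 where an edge is present, 0 otherwise; in the order [a, b, c, d, e, f] the diagonal is [2, 2, 2, 2, 4, 4]. The multiplicity of 0 as a Laplacian eigenvalue equals the number of connected components. The single zero eigenvalue shows the graph is connected. The eigenvalues sum to 16, which equals trace(L) = 2|E|. The largest eigenvalue, 6, is at most the vertex count 6.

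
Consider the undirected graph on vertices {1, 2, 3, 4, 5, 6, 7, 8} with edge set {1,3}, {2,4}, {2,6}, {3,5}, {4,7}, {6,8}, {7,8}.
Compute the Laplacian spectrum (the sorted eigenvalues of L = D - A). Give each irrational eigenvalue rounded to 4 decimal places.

[0, 0, 1, 1.3820, 1.3820, 3, 3.6180, 3.6180]

With the vertex order [1, 2, 3, 4, 5, 6, 7, 8], the degrees are [1, 2, 2, 2, 1, 2, 2, 2], giving D = diag(1, 2, 2, 2, 1, 2, 2, 2) and L = D - A. Diagonalising L (or applying a numerical eigensolver to the 8x8 matrix) gives the spectrum above. The 2 zero eigenvalues correspond to the 2 connected components. The eigenvalues sum to 14, which equals trace(L) = 2|E|.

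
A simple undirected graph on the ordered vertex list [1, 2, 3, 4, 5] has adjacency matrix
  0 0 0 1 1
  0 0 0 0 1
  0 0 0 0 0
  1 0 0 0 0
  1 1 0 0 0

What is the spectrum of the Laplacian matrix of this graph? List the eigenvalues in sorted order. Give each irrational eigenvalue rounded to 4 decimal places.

[0, 0, 0.5858, 2, 3.4142]

With the vertex order [1, 2, 3, 4, 5], the degrees are [2, 1, 0, 1, 2], giving D = diag(2, 1, 0, 1, 2) and L = D - A. Diagonalising L (or applying a numerical eigensolver to the 5x5 matrix) gives the spectrum above. The 2 zero eigenvalues correspond to the 2 connected components. The largest eigenvalue, 3.4142, is at most the vertex count 5. The eigenvalues sum to 6, which equals trace(L) = 2|E|.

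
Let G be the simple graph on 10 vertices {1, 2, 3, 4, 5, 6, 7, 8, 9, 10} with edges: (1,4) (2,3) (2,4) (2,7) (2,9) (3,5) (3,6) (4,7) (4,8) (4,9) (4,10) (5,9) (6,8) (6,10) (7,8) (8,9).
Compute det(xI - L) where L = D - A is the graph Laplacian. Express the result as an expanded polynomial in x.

x^10 - 32x^9 + 436x^8 - 3310x^7 + 15382x^6 - 45224x^5 + 83809x^4 - 94030x^3 + 57725x^2 - 14710x

With the vertex order [1, 2, 3, 4, 5, 6, 7, 8, 9, 10], the degrees are [1, 4, 3, 6, 2, 3, 3, 4, 4, 2], giving D = diag(1, 4, 3, 6, 2, 3, 3, 4, 4, 2) and L = D - A. L has integer entries, so p(x) = det(xI - L) has integer coefficients. Expanding the determinant yields x^10 - 32x^9 + 436x^8 - 3310x^7 + 15382x^6 - 45224x^5 + 83809x^4 - 94030x^3 + 57725x^2 - 14710x. The constant term is 0 because L is singular (the all-ones vector lies in its kernel). The largest eigenvalue, 7.1595, is at most the vertex count 10.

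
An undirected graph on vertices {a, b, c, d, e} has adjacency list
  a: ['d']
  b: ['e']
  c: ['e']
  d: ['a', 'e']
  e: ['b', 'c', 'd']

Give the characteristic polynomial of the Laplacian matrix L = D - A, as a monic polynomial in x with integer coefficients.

Reading degrees in the order [a, b, c, d, e] gives [1, 1, 1, 2, 3]; set D = diag(1, 1, 1, 2, 3) and form L = D - A. Computing det(xI - L) by cofactor expansion (or equivalently via sum-over-permutations) gives x^5 - 8x^4 + 20x^3 - 18x^2 + 5x. The constant term is 0 because L is singular (the all-ones vector lies in its kernel).

x^5 - 8x^4 + 20x^3 - 18x^2 + 5x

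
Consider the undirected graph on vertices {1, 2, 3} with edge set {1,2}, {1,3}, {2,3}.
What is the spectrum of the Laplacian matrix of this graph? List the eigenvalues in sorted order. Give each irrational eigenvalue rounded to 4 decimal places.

Each diagonal entry of L is the vertex degree and each off-diagonal entry is -1 where an edge is present, 0 otherwise; in the order [1, 2, 3] the diagonal is [2, 2, 2]. L is symmetric positive semidefinite, so every eigenvalue is real and nonnegative. The single zero eigenvalue shows the graph is connected.

[0, 3, 3]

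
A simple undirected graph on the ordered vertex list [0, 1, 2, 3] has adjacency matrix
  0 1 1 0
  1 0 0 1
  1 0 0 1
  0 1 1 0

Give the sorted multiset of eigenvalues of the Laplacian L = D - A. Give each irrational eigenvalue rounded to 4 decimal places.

[0, 2, 2, 4]

Each diagonal entry of L is the vertex degree and each off-diagonal entry is -1 where an edge is present, 0 otherwise; in the order [0, 1, 2, 3] the diagonal is [2, 2, 2, 2]. Diagonalising L (or applying a numerical eigensolver to the 4x4 matrix) gives the spectrum above. The single zero eigenvalue shows the graph is connected. The largest eigenvalue, 4, is at most the vertex count 4. By the matrix-tree theorem the graph has (1/4) * product of the nonzero eigenvalues = 4 spanning trees.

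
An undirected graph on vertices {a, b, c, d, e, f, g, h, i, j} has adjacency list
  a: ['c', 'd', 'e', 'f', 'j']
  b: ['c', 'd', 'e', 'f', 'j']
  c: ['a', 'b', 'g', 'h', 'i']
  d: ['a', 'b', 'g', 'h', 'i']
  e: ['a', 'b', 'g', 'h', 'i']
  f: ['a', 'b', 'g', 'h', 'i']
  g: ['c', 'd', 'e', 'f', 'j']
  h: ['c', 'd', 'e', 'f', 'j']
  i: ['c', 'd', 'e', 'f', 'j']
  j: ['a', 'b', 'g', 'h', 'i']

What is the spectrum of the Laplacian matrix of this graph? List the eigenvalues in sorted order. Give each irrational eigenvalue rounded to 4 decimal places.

Each diagonal entry of L is the vertex degree and each off-diagonal entry is -1 where an edge is present, 0 otherwise; in the order [a, b, c, d, e, f, g, h, i, j] the diagonal is [5, 5, 5, 5, 5, 5, 5, 5, 5, 5]. L is symmetric positive semidefinite, so every eigenvalue is real and nonnegative. There is one zero in the spectrum, matching the 1 component.

[0, 5, 5, 5, 5, 5, 5, 5, 5, 10]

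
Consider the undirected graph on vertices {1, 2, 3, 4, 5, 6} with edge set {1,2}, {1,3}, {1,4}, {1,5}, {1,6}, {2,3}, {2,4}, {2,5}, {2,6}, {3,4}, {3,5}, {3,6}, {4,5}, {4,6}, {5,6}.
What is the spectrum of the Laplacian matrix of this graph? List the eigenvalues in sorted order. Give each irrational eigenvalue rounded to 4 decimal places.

With the vertex order [1, 2, 3, 4, 5, 6], the degrees are [5, 5, 5, 5, 5, 5], giving D = diag(5, 5, 5, 5, 5, 5) and L = D - A. L is symmetric positive semidefinite, so every eigenvalue is real and nonnegative. The eigenvalues sum to 30, which equals trace(L) = 2|E|.

[0, 6, 6, 6, 6, 6]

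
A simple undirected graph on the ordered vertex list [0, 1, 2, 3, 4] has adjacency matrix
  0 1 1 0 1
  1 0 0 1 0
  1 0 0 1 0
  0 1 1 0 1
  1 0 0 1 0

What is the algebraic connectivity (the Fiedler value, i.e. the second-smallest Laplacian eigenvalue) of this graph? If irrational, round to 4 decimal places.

2

Reading degrees in the order [0, 1, 2, 3, 4] gives [3, 2, 2, 3, 2]; set D = diag(3, 2, 2, 3, 2) and form L = D - A. The smallest Laplacian eigenvalue is always 0. The next one, lambda_2 = 2, measures how hard the graph is to disconnect: larger values mean better connectivity. The largest eigenvalue, 5, is at most the vertex count 5. The eigenvalues sum to 12, which equals trace(L) = 2|E|.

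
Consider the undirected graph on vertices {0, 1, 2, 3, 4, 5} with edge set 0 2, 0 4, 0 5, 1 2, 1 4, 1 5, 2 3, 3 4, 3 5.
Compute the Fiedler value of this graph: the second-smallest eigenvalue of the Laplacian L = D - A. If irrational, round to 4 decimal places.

With the vertex order [0, 1, 2, 3, 4, 5], the degrees are [3, 3, 3, 3, 3, 3], giving D = diag(3, 3, 3, 3, 3, 3) and L = D - A. Computing the eigenvalues of L and sorting gives [0, 3, 3, 3, 3, 6]. The Fiedler value lambda_2 = 3 is strictly positive, so the graph is connected. There is one zero in the spectrum, matching the 1 component. By the matrix-tree theorem the graph has (1/6) * product of the nonzero eigenvalues = 81 spanning trees.

3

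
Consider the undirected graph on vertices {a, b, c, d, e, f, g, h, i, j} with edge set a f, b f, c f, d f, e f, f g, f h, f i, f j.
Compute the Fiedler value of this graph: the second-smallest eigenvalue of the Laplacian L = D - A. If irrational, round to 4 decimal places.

1

Each diagonal entry of L is the vertex degree and each off-diagonal entry is -1 where an edge is present, 0 otherwise; in the order [a, b, c, d, e, f, g, h, i, j] the diagonal is [1, 1, 1, 1, 1, 9, 1, 1, 1, 1]. Computing the eigenvalues of L and sorting gives [0, 1, 1, 1, 1, 1, 1, 1, 1, 10]. The Fiedler value lambda_2 = 1 is strictly positive, so the graph is connected. The eigenvalues sum to 18, which equals trace(L) = 2|E|.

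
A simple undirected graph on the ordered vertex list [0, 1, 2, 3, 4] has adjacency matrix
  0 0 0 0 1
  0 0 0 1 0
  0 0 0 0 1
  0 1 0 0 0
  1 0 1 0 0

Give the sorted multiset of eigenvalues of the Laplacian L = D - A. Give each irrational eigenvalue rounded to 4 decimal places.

[0, 0, 1, 2, 3]

Each diagonal entry of L is the vertex degree and each off-diagonal entry is -1 where an edge is present, 0 otherwise; in the order [0, 1, 2, 3, 4] the diagonal is [1, 1, 1, 1, 2]. Diagonalising L (or applying a numerical eigensolver to the 5x5 matrix) gives the spectrum above. The 2 zero eigenvalues correspond to the 2 connected components. The eigenvalues sum to 6, which equals trace(L) = 2|E|. There are 2 zeros in the spectrum, matching the 2 components.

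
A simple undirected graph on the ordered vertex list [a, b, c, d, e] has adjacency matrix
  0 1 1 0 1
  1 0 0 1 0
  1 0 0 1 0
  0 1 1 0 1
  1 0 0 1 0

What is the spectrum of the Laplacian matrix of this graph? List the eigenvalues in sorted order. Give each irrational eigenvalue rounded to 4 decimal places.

[0, 2, 2, 3, 5]

Each diagonal entry of L is the vertex degree and each off-diagonal entry is -1 where an edge is present, 0 otherwise; in the order [a, b, c, d, e] the diagonal is [3, 2, 2, 3, 2]. Diagonalising L (or applying a numerical eigensolver to the 5x5 matrix) gives the spectrum above. The single zero eigenvalue shows the graph is connected. The largest eigenvalue, 5, is at most the vertex count 5.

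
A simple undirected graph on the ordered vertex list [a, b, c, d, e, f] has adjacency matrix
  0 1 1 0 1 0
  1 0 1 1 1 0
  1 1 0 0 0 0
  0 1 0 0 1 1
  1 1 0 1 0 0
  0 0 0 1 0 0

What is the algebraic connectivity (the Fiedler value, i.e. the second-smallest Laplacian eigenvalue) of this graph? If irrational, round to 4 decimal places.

0.7312

Each diagonal entry of L is the vertex degree and each off-diagonal entry is -1 where an edge is present, 0 otherwise; in the order [a, b, c, d, e, f] the diagonal is [3, 4, 2, 3, 3, 1]. The sorted Laplacian eigenvalues are [0, 0.7312, 2.1353, 3.4659, 4.5494, 5.1183]; the algebraic connectivity is the second entry, 0.7312. There is one zero in the spectrum, matching the 1 component.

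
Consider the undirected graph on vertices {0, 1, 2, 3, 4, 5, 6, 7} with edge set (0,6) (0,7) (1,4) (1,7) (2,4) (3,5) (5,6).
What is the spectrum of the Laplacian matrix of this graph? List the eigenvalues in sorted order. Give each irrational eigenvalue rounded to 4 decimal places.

[0, 0.1522, 0.5858, 1.2346, 2, 2.7654, 3.4142, 3.8478]

Each diagonal entry of L is the vertex degree and each off-diagonal entry is -1 where an edge is present, 0 otherwise; in the order [0, 1, 2, 3, 4, 5, 6, 7] the diagonal is [2, 2, 1, 1, 2, 2, 2, 2]. The multiplicity of 0 as a Laplacian eigenvalue equals the number of connected components. The single zero eigenvalue shows the graph is connected. By the matrix-tree theorem the graph has (1/8) * product of the nonzero eigenvalues = 1 spanning tree. The eigenvalues sum to 14, which equals trace(L) = 2|E|.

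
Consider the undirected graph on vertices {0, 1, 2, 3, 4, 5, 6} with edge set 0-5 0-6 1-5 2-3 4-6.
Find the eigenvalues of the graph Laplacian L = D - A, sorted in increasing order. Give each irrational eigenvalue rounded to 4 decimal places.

[0, 0, 0.3820, 1.3820, 2, 2.6180, 3.6180]

With the vertex order [0, 1, 2, 3, 4, 5, 6], the degrees are [2, 1, 1, 1, 1, 2, 2], giving D = diag(2, 1, 1, 1, 1, 2, 2) and L = D - A. L is symmetric positive semidefinite, so every eigenvalue is real and nonnegative. The 2 zero eigenvalues correspond to the 2 connected components.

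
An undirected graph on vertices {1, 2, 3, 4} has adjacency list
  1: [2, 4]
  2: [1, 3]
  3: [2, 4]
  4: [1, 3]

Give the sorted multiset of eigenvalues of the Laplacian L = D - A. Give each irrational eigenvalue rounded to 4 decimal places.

[0, 2, 2, 4]

Each diagonal entry of L is the vertex degree and each off-diagonal entry is -1 where an edge is present, 0 otherwise; in the order [1, 2, 3, 4] the diagonal is [2, 2, 2, 2]. The multiplicity of 0 as a Laplacian eigenvalue equals the number of connected components. The single zero eigenvalue shows the graph is connected. By the matrix-tree theorem the graph has (1/4) * product of the nonzero eigenvalues = 4 spanning trees.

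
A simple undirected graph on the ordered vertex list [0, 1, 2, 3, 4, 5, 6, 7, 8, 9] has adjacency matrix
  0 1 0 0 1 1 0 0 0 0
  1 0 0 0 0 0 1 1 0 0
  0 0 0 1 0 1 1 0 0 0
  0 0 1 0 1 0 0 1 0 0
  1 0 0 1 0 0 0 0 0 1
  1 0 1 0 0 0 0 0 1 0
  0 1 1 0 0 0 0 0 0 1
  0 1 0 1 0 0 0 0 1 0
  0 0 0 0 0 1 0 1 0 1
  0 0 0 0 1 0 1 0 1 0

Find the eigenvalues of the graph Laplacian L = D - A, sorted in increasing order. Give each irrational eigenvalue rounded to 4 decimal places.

[0, 2, 2, 2, 2, 2, 5, 5, 5, 5]

Reading degrees in the order [0, 1, 2, 3, 4, 5, 6, 7, 8, 9] gives [3, 3, 3, 3, 3, 3, 3, 3, 3, 3]; set D = diag(3, 3, 3, 3, 3, 3, 3, 3, 3, 3) and form L = D - A. The multiplicity of 0 as a Laplacian eigenvalue equals the number of connected components. The eigenvalues sum to 30, which equals trace(L) = 2|E|.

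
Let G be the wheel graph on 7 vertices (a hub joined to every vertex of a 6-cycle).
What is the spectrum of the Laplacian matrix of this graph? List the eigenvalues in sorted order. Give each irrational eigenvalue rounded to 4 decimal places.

The graph has 7 vertices and degree multiset [6, 3, 3, 3, 3, 3, 3]; D is the diagonal matrix of degrees and L = D - A. L is symmetric positive semidefinite, so every eigenvalue is real and nonnegative. The single zero eigenvalue shows the graph is connected. There is one zero in the spectrum, matching the 1 component.

[0, 2, 2, 4, 4, 5, 7]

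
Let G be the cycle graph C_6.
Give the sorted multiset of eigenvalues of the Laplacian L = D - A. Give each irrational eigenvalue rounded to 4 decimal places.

The graph has 6 vertices and degree multiset [2, 2, 2, 2, 2, 2]; D is the diagonal matrix of degrees and L = D - A. L is symmetric positive semidefinite, so every eigenvalue is real and nonnegative. The single zero eigenvalue shows the graph is connected.

[0, 1, 1, 3, 3, 4]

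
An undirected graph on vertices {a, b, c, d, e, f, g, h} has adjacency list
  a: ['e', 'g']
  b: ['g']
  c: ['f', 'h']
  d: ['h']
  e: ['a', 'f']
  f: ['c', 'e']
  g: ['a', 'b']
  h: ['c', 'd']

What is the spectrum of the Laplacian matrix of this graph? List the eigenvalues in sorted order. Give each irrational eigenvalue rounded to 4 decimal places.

Each diagonal entry of L is the vertex degree and each off-diagonal entry is -1 where an edge is present, 0 otherwise; in the order [a, b, c, d, e, f, g, h] the diagonal is [2, 1, 2, 1, 2, 2, 2, 2]. L is symmetric positive semidefinite, so every eigenvalue is real and nonnegative. By the matrix-tree theorem the graph has (1/8) * product of the nonzero eigenvalues = 1 spanning tree.

[0, 0.1522, 0.5858, 1.2346, 2, 2.7654, 3.4142, 3.8478]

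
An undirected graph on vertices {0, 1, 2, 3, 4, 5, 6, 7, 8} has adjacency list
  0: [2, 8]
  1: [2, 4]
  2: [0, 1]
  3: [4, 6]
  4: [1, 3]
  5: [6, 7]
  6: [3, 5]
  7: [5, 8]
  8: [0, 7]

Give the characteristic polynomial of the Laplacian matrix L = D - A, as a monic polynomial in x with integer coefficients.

x^9 - 18x^8 + 135x^7 - 546x^6 + 1287x^5 - 1782x^4 + 1386x^3 - 540x^2 + 81x

With the vertex order [0, 1, 2, 3, 4, 5, 6, 7, 8], the degrees are [2, 2, 2, 2, 2, 2, 2, 2, 2], giving D = diag(2, 2, 2, 2, 2, 2, 2, 2, 2) and L = D - A. L has integer entries, so p(x) = det(xI - L) has integer coefficients. Expanding the determinant yields x^9 - 18x^8 + 135x^7 - 546x^6 + 1287x^5 - 1782x^4 + 1386x^3 - 540x^2 + 81x. The constant term is 0 because L is singular (the all-ones vector lies in its kernel). By the matrix-tree theorem the graph has (1/9) * product of the nonzero eigenvalues = 9 spanning trees. There is one zero in the spectrum, matching the 1 component.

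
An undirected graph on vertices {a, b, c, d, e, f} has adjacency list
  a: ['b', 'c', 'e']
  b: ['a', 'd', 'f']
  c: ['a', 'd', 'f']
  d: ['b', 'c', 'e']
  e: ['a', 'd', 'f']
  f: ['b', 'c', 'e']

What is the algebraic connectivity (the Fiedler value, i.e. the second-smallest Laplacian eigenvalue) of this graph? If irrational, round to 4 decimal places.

3

Each diagonal entry of L is the vertex degree and each off-diagonal entry is -1 where an edge is present, 0 otherwise; in the order [a, b, c, d, e, f] the diagonal is [3, 3, 3, 3, 3, 3]. The sorted Laplacian eigenvalues are [0, 3, 3, 3, 3, 6]; the algebraic connectivity is the second entry, 3.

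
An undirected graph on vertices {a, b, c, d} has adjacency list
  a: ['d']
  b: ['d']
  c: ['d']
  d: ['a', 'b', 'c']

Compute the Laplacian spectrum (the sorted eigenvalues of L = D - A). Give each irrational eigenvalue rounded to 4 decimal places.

Reading degrees in the order [a, b, c, d] gives [1, 1, 1, 3]; set D = diag(1, 1, 1, 3) and form L = D - A. Diagonalising L (or applying a numerical eigensolver to the 4x4 matrix) gives the spectrum above. The single zero eigenvalue shows the graph is connected.

[0, 1, 1, 4]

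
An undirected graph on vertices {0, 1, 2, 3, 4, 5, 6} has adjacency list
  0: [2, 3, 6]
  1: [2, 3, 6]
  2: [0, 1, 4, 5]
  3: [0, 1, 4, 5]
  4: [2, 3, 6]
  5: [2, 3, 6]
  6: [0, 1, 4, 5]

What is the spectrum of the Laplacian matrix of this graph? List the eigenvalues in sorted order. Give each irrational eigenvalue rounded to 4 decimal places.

[0, 3, 3, 3, 4, 4, 7]

With the vertex order [0, 1, 2, 3, 4, 5, 6], the degrees are [3, 3, 4, 4, 3, 3, 4], giving D = diag(3, 3, 4, 4, 3, 3, 4) and L = D - A. Since every row of L sums to 0, the all-ones vector is in the kernel and 0 is an eigenvalue. The single zero eigenvalue shows the graph is connected. By the matrix-tree theorem the graph has (1/7) * product of the nonzero eigenvalues = 432 spanning trees.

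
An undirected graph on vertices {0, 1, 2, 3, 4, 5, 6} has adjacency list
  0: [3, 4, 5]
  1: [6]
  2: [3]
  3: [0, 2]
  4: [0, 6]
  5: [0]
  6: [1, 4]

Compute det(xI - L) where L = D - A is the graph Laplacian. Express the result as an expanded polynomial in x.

With the vertex order [0, 1, 2, 3, 4, 5, 6], the degrees are [3, 1, 1, 2, 2, 1, 2], giving D = diag(3, 1, 1, 2, 2, 1, 2) and L = D - A. Computing det(xI - L) by cofactor expansion (or equivalently via sum-over-permutations) gives x^7 - 12x^6 + 54x^5 - 114x^4 + 115x^3 - 50x^2 + 7x. Since p(0) = det(-L) = 0, x divides p(x). The eigenvalues sum to 12, which equals trace(L) = 2|E|. There is one zero in the spectrum, matching the 1 component.

x^7 - 12x^6 + 54x^5 - 114x^4 + 115x^3 - 50x^2 + 7x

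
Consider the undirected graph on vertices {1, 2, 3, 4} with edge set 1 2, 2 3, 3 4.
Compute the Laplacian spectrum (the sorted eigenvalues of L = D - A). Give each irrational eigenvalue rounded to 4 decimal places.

[0, 0.5858, 2, 3.4142]

Each diagonal entry of L is the vertex degree and each off-diagonal entry is -1 where an edge is present, 0 otherwise; in the order [1, 2, 3, 4] the diagonal is [1, 2, 2, 1]. The multiplicity of 0 as a Laplacian eigenvalue equals the number of connected components. By the matrix-tree theorem the graph has (1/4) * product of the nonzero eigenvalues = 1 spanning tree.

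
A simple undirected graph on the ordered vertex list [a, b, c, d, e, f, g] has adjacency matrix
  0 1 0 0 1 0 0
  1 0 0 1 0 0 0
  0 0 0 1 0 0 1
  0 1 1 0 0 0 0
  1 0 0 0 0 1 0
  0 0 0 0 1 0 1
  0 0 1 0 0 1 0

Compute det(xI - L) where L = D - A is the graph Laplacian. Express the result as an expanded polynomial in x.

Reading degrees in the order [a, b, c, d, e, f, g] gives [2, 2, 2, 2, 2, 2, 2]; set D = diag(2, 2, 2, 2, 2, 2, 2) and form L = D - A. Computing det(xI - L) by cofactor expansion (or equivalently via sum-over-permutations) gives x^7 - 14x^6 + 77x^5 - 210x^4 + 294x^3 - 196x^2 + 49x. Since p(0) = det(-L) = 0, x divides p(x). The largest eigenvalue, 3.8019, is at most the vertex count 7.

x^7 - 14x^6 + 77x^5 - 210x^4 + 294x^3 - 196x^2 + 49x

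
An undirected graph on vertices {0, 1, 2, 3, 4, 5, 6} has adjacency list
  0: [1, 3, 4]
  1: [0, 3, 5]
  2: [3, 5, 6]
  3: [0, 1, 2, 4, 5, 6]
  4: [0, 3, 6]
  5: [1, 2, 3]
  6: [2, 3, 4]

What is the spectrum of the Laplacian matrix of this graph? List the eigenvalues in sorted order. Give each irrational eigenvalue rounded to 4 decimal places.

[0, 2, 2, 4, 4, 5, 7]

With the vertex order [0, 1, 2, 3, 4, 5, 6], the degrees are [3, 3, 3, 6, 3, 3, 3], giving D = diag(3, 3, 3, 6, 3, 3, 3) and L = D - A. Since every row of L sums to 0, the all-ones vector is in the kernel and 0 is an eigenvalue. The eigenvalues sum to 24, which equals trace(L) = 2|E|. The largest eigenvalue, 7, is at most the vertex count 7.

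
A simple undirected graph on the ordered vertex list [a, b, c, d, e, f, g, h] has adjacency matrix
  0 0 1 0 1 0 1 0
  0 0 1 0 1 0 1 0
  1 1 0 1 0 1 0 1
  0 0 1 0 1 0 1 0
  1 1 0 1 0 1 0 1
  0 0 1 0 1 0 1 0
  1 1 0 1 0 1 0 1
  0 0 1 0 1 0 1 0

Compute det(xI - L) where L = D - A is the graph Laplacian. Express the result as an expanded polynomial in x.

x^8 - 30x^7 + 375x^6 - 2540x^5 + 10095x^4 - 23598x^3 + 30105x^2 - 16200x

Reading degrees in the order [a, b, c, d, e, f, g, h] gives [3, 3, 5, 3, 5, 3, 5, 3]; set D = diag(3, 3, 5, 3, 5, 3, 5, 3) and form L = D - A. L has integer entries, so p(x) = det(xI - L) has integer coefficients. Expanding the determinant yields x^8 - 30x^7 + 375x^6 - 2540x^5 + 10095x^4 - 23598x^3 + 30105x^2 - 16200x. The coefficient of x^7 equals -trace(L) = -30, matching the sum of degrees. The eigenvalues sum to 30, which equals trace(L) = 2|E|.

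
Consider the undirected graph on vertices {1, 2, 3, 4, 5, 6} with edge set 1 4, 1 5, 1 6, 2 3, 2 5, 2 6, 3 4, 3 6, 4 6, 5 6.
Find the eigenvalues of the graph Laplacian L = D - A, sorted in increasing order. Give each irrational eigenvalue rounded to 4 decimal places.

Reading degrees in the order [1, 2, 3, 4, 5, 6] gives [3, 3, 3, 3, 3, 5]; set D = diag(3, 3, 3, 3, 3, 5) and form L = D - A. The multiplicity of 0 as a Laplacian eigenvalue equals the number of connected components. The single zero eigenvalue shows the graph is connected. The eigenvalues sum to 20, which equals trace(L) = 2|E|. There is one zero in the spectrum, matching the 1 component.

[0, 2.3820, 2.3820, 4.6180, 4.6180, 6]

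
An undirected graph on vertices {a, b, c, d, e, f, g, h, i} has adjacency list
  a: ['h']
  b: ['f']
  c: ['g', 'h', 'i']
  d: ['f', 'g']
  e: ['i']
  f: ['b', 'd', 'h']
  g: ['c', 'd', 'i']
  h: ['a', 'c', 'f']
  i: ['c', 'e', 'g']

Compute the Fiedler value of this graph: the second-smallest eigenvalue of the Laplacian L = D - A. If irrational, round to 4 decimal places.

With the vertex order [a, b, c, d, e, f, g, h, i], the degrees are [1, 1, 3, 2, 1, 3, 3, 3, 3], giving D = diag(1, 1, 3, 2, 1, 3, 3, 3, 3) and L = D - A. The sorted Laplacian eigenvalues are [0, 0.4218, 0.6419, 1.0841, 1.8818, 2.5967, 4.0481, 4.4624, 4.8632]; the algebraic connectivity is the second entry, 0.4218. There is one zero in the spectrum, matching the 1 component. The eigenvalues sum to 20, which equals trace(L) = 2|E|.

0.4218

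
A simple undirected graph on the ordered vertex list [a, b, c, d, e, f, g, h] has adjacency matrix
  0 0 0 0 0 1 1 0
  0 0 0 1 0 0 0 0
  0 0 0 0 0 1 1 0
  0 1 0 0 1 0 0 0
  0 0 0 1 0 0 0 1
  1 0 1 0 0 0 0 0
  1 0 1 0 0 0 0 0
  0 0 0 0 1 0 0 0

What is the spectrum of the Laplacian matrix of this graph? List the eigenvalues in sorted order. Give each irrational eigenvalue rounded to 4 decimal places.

Reading degrees in the order [a, b, c, d, e, f, g, h] gives [2, 1, 2, 2, 2, 2, 2, 1]; set D = diag(2, 1, 2, 2, 2, 2, 2, 1) and form L = D - A. Diagonalising L (or applying a numerical eigensolver to the 8x8 matrix) gives the spectrum above. The 2 zero eigenvalues correspond to the 2 connected components. The eigenvalues sum to 14, which equals trace(L) = 2|E|.

[0, 0, 0.5858, 2, 2, 2, 3.4142, 4]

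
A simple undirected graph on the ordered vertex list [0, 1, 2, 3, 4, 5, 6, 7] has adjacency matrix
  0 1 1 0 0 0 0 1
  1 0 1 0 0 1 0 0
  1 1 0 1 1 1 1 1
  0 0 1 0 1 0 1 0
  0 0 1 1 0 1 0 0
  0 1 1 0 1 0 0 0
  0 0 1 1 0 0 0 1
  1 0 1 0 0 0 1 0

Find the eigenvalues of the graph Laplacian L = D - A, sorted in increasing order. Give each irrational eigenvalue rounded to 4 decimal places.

Each diagonal entry of L is the vertex degree and each off-diagonal entry is -1 where an edge is present, 0 otherwise; in the order [0, 1, 2, 3, 4, 5, 6, 7] the diagonal is [3, 3, 7, 3, 3, 3, 3, 3]. The multiplicity of 0 as a Laplacian eigenvalue equals the number of connected components. The single zero eigenvalue shows the graph is connected.

[0, 1.7530, 1.7530, 3.4450, 3.4450, 4.8019, 4.8019, 8]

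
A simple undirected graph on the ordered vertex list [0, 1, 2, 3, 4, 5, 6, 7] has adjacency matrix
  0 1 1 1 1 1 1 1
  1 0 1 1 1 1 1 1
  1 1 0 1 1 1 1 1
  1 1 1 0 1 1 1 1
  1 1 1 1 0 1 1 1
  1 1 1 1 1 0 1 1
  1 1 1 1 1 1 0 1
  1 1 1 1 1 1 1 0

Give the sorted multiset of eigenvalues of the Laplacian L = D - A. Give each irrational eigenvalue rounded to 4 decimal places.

[0, 8, 8, 8, 8, 8, 8, 8]

Reading degrees in the order [0, 1, 2, 3, 4, 5, 6, 7] gives [7, 7, 7, 7, 7, 7, 7, 7]; set D = diag(7, 7, 7, 7, 7, 7, 7, 7) and form L = D - A. L is symmetric positive semidefinite, so every eigenvalue is real and nonnegative. The single zero eigenvalue shows the graph is connected. There is one zero in the spectrum, matching the 1 component.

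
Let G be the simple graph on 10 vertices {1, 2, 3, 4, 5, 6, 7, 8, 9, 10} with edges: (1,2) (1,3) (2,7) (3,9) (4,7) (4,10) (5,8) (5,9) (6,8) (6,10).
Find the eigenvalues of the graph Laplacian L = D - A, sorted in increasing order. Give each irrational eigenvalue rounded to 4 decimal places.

[0, 0.3820, 0.3820, 1.3820, 1.3820, 2.6180, 2.6180, 3.6180, 3.6180, 4]

With the vertex order [1, 2, 3, 4, 5, 6, 7, 8, 9, 10], the degrees are [2, 2, 2, 2, 2, 2, 2, 2, 2, 2], giving D = diag(2, 2, 2, 2, 2, 2, 2, 2, 2, 2) and L = D - A. Diagonalising L (or applying a numerical eigensolver to the 10x10 matrix) gives the spectrum above. The largest eigenvalue, 4, is at most the vertex count 10.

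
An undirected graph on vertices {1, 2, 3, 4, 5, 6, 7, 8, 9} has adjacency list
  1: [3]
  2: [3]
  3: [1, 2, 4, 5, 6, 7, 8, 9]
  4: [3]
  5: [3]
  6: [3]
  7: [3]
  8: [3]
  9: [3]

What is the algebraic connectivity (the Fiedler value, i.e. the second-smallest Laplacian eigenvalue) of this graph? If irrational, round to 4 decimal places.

1

Each diagonal entry of L is the vertex degree and each off-diagonal entry is -1 where an edge is present, 0 otherwise; in the order [1, 2, 3, 4, 5, 6, 7, 8, 9] the diagonal is [1, 1, 8, 1, 1, 1, 1, 1, 1]. Computing the eigenvalues of L and sorting gives [0, 1, 1, 1, 1, 1, 1, 1, 9]. The Fiedler value lambda_2 = 1 is strictly positive, so the graph is connected. The largest eigenvalue, 9, is at most the vertex count 9. The eigenvalues sum to 16, which equals trace(L) = 2|E|.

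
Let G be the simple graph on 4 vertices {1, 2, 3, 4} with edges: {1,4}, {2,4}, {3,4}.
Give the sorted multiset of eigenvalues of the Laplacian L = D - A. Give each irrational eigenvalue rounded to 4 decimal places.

[0, 1, 1, 4]

Each diagonal entry of L is the vertex degree and each off-diagonal entry is -1 where an edge is present, 0 otherwise; in the order [1, 2, 3, 4] the diagonal is [1, 1, 1, 3]. Since every row of L sums to 0, the all-ones vector is in the kernel and 0 is an eigenvalue. The single zero eigenvalue shows the graph is connected. The eigenvalues sum to 6, which equals trace(L) = 2|E|.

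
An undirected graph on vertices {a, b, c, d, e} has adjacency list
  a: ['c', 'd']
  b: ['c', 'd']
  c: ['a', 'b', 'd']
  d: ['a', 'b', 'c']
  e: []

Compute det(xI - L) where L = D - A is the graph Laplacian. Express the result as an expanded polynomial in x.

x^5 - 10x^4 + 32x^3 - 32x^2

With the vertex order [a, b, c, d, e], the degrees are [2, 2, 3, 3, 0], giving D = diag(2, 2, 3, 3, 0) and L = D - A. Computing det(xI - L) by cofactor expansion (or equivalently via sum-over-permutations) gives x^5 - 10x^4 + 32x^3 - 32x^2. The coefficient of x^4 equals -trace(L) = -10, matching the sum of degrees.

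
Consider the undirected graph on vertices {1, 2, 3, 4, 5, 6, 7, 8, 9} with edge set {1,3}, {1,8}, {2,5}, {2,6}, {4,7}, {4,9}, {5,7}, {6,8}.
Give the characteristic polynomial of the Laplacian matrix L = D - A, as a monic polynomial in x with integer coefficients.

x^9 - 16x^8 + 105x^7 - 364x^6 + 715x^5 - 792x^4 + 462x^3 - 120x^2 + 9x

Each diagonal entry of L is the vertex degree and each off-diagonal entry is -1 where an edge is present, 0 otherwise; in the order [1, 2, 3, 4, 5, 6, 7, 8, 9] the diagonal is [2, 2, 1, 2, 2, 2, 2, 2, 1]. L has integer entries, so p(x) = det(xI - L) has integer coefficients. Expanding the determinant yields x^9 - 16x^8 + 105x^7 - 364x^6 + 715x^5 - 792x^4 + 462x^3 - 120x^2 + 9x. The coefficient of x^8 equals -trace(L) = -16, matching the sum of degrees. By the matrix-tree theorem the graph has (1/9) * product of the nonzero eigenvalues = 1 spanning tree. There is one zero in the spectrum, matching the 1 component.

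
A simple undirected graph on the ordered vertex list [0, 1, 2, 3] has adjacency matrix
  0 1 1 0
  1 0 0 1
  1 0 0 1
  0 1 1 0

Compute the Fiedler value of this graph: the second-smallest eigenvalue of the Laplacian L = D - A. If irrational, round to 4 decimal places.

2

With the vertex order [0, 1, 2, 3], the degrees are [2, 2, 2, 2], giving D = diag(2, 2, 2, 2) and L = D - A. The smallest Laplacian eigenvalue is always 0. The next one, lambda_2 = 2, measures how hard the graph is to disconnect: larger values mean better connectivity. There is one zero in the spectrum, matching the 1 component.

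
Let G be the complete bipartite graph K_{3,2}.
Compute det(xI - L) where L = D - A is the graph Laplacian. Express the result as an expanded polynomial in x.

The graph has 5 vertices and degree multiset [3, 3, 2, 2, 2]; D is the diagonal matrix of degrees and L = D - A. L has integer entries, so p(x) = det(xI - L) has integer coefficients. Expanding the determinant yields x^5 - 12x^4 + 51x^3 - 92x^2 + 60x. The coefficient of x^4 equals -trace(L) = -12, matching the sum of degrees. By the matrix-tree theorem the graph has (1/5) * product of the nonzero eigenvalues = 12 spanning trees.

x^5 - 12x^4 + 51x^3 - 92x^2 + 60x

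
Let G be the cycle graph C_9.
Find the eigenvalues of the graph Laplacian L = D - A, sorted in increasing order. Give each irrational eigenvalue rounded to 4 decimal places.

[0, 0.4679, 0.4679, 1.6527, 1.6527, 3, 3, 3.8794, 3.8794]

The graph has 9 vertices and degree multiset [2, 2, 2, 2, 2, 2, 2, 2, 2]; D is the diagonal matrix of degrees and L = D - A. Diagonalising L (or applying a numerical eigensolver to the 9x9 matrix) gives the spectrum above. The largest eigenvalue, 3.8794, is at most the vertex count 9. By the matrix-tree theorem the graph has (1/9) * product of the nonzero eigenvalues = 9 spanning trees.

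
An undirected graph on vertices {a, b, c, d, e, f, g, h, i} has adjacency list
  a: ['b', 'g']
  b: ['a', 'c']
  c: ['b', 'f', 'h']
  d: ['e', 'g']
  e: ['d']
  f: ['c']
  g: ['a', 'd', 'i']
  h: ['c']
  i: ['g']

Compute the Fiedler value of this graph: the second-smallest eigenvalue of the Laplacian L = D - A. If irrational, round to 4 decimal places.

0.1538

Reading degrees in the order [a, b, c, d, e, f, g, h, i] gives [2, 2, 3, 2, 1, 1, 3, 1, 1]; set D = diag(2, 2, 3, 2, 1, 1, 3, 1, 1) and form L = D - A. The sorted Laplacian eigenvalues are [0, 0.1538, 0.5764, 1, 1, 2.1128, 2.6757, 4.0748, 4.4065]; the algebraic connectivity is the second entry, 0.1538. The eigenvalues sum to 16, which equals trace(L) = 2|E|.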